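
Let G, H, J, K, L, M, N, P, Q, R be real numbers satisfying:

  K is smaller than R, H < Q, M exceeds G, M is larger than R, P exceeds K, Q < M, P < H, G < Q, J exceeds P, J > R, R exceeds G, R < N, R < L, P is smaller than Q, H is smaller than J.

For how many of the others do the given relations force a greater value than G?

6

From G the given relations immediately reach R, Q, M.
From those, J, L, N — 6 in total.
Nothing else is reachable above G; 6 in all.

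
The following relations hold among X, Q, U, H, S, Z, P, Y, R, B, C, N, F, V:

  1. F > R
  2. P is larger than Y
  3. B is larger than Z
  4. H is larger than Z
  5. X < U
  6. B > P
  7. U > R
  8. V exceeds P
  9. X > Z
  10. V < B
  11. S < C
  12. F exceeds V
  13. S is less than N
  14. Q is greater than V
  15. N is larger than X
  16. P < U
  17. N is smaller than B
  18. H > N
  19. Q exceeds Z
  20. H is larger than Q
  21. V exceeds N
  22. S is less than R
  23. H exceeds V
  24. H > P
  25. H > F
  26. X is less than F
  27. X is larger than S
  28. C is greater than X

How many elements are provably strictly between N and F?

Chaining upward from N reaches: V, Q, H, B.
Chaining downward from F reaches: S, Y, Z, X, P, R, V.
Strictly between N and F are those in both lists: V — 1 element.

1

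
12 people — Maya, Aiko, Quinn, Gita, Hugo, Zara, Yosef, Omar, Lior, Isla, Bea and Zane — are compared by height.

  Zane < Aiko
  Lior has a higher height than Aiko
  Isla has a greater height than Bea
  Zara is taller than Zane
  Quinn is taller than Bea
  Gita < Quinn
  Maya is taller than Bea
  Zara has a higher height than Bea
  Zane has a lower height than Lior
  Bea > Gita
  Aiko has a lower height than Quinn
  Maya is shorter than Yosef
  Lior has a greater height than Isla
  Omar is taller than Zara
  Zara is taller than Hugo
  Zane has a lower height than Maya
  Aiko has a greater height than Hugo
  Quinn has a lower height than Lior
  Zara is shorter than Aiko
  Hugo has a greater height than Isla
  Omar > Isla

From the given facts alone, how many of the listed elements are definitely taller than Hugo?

Directly above Hugo: Zara, Aiko.
One step further: Omar, Quinn, Lior (5 so far).
No other element is forced above Hugo by the given relations, so the count is 5.

5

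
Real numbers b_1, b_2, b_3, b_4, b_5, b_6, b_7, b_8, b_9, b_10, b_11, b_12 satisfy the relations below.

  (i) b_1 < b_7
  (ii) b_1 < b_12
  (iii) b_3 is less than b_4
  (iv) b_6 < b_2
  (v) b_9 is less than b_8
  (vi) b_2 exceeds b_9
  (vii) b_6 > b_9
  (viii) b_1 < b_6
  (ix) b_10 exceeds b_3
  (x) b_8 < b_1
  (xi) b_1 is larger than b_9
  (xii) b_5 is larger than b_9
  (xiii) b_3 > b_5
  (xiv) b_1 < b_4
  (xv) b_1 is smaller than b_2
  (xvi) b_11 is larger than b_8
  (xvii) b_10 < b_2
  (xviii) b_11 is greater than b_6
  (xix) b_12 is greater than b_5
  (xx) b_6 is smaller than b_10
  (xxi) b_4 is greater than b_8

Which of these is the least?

Chaining upward from b_9: directly above it, b_8, b_1, b_5, b_6, b_2; then b_3, b_4, b_10, b_11, b_7, b_12.
That covers every other element, and nothing is given below b_9, so b_9 is the least.

b_9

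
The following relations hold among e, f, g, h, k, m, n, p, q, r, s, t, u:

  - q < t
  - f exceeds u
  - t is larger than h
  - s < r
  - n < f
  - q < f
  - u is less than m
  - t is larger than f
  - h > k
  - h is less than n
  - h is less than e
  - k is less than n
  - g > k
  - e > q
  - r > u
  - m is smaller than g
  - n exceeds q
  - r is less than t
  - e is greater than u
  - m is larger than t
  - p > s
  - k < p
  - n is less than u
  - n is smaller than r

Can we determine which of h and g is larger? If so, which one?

h < n < f < t < m < g, by transitivity through n, f, t, m.
So g is larger.

g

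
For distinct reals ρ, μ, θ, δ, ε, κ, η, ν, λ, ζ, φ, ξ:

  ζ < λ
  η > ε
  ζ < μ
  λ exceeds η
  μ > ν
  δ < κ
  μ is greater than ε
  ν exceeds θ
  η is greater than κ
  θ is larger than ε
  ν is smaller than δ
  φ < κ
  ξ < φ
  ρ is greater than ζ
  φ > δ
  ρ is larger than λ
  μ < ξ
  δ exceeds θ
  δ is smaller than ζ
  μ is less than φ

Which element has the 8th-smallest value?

φ

Piecing the relations together gives one ordering: ε < θ < ν < δ < ζ < μ < ξ < φ < κ < η < λ < ρ.
Counting 8 from the smallest end gives φ.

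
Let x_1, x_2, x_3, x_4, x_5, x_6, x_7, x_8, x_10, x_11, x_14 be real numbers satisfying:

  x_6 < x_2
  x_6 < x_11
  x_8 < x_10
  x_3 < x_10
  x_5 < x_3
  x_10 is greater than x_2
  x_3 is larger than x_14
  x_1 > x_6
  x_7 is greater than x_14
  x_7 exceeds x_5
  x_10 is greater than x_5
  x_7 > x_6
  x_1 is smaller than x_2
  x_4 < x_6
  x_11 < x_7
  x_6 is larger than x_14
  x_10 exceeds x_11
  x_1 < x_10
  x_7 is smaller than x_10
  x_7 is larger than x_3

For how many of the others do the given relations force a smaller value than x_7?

6

The elements the relations force below x_7 are x_14, x_4, x_6, x_5, x_11, x_3 — no chain reaches any other.
That is 6.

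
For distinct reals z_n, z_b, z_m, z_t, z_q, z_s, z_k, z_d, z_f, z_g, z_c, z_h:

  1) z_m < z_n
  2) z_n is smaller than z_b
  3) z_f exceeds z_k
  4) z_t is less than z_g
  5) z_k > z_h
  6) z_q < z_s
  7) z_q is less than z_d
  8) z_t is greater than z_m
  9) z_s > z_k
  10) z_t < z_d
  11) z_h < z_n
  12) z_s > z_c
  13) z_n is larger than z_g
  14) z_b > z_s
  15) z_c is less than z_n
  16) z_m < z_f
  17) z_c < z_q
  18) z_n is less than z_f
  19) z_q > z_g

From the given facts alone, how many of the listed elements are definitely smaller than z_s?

7

Directly below z_s: z_c, z_k, z_q.
One step further: z_h, z_g (5 so far).
One step further: z_t (6 so far).
One step further: z_m (7 so far).
No other element is forced below z_s by the given relations, so the count is 7.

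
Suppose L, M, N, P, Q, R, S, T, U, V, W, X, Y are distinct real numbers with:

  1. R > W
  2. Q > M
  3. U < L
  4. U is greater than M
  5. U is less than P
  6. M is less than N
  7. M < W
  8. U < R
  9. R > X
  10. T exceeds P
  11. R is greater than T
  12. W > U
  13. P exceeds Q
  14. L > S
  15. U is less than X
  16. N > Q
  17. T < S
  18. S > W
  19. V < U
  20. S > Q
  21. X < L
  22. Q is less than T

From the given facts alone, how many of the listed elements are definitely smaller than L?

From L the given relations immediately reach U, X, S.
From those, V, M, Q, T, W — 8 in total.
From those, P — 9 in total.
No other element is forced below L by the given relations, so the count is 9.

9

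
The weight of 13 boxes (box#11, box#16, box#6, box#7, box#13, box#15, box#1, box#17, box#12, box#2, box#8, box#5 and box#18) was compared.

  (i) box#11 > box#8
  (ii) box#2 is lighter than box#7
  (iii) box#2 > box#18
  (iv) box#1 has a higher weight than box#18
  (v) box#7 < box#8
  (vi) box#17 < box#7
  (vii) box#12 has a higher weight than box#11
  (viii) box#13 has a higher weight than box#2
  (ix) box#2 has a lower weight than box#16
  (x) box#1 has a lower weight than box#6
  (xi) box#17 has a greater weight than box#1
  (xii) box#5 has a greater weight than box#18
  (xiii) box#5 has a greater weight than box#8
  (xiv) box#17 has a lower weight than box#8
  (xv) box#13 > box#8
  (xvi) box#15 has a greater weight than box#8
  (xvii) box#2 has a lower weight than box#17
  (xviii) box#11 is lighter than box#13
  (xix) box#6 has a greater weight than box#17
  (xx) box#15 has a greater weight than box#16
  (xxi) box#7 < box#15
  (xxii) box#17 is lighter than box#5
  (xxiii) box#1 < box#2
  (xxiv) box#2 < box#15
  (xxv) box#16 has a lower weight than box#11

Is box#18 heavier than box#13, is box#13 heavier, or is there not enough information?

box#13

box#18 < box#1 and box#1 < box#2 give box#18 < box#2.
Then box#2 < box#17 extends the chain to box#17.
Then box#17 < box#7 extends the chain to box#7.
With box#7 < box#8: box#18 < box#1 < box#2 < box#17 < box#7 < box#8.
Then box#8 < box#11 extends the chain to box#11.
With box#11 < box#13: box#18 < box#1 < box#2 < box#17 < box#7 < box#8 < box#11 < box#13.
So box#13 is heavier.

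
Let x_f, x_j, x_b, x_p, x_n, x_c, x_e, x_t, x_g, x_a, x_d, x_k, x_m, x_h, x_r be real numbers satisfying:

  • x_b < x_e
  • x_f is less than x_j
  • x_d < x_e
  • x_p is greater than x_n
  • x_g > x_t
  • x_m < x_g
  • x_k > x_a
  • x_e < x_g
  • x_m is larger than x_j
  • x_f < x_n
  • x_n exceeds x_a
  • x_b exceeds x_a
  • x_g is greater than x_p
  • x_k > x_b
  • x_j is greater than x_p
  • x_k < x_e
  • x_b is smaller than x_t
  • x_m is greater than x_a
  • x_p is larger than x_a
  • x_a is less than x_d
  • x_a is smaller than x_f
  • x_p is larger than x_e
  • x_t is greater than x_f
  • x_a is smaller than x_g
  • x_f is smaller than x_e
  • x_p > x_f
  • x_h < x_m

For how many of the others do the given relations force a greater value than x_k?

Directly above x_k: x_e.
One step further: x_p, x_g (3 so far).
One step further: x_j (4 so far).
One step further: x_m (5 so far).
No other element is forced above x_k by the given relations, so the count is 5.

5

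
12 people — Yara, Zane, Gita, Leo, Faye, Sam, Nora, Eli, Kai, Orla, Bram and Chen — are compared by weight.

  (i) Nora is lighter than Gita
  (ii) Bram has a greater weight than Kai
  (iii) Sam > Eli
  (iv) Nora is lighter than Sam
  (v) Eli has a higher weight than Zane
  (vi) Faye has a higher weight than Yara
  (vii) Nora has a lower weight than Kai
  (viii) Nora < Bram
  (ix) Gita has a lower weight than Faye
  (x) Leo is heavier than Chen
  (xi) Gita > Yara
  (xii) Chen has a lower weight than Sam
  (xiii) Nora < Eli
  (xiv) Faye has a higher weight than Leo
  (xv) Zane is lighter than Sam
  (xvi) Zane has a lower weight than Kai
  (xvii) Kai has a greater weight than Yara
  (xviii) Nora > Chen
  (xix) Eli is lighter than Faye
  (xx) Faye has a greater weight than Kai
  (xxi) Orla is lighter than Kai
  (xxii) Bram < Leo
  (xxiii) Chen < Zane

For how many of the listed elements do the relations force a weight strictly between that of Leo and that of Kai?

Chaining upward from Kai reaches: Bram, Faye.
Chaining downward from Leo reaches: Yara, Chen, Nora, Orla, Zane, Bram.
Strictly between Kai and Leo are those in both lists: Bram — 1 element.

1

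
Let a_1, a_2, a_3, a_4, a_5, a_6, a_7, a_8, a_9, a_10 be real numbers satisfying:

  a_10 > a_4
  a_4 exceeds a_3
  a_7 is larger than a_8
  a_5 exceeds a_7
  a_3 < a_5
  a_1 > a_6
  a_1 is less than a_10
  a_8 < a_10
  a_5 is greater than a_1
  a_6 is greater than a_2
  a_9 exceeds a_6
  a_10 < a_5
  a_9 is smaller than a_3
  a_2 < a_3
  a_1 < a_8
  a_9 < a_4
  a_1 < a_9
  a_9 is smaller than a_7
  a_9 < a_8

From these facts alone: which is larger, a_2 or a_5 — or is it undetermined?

Chaining the given relations: a_2 < a_6 < a_1 < a_9 < a_3 < a_4 < a_10 < a_5.
So a_5 is larger.

a_5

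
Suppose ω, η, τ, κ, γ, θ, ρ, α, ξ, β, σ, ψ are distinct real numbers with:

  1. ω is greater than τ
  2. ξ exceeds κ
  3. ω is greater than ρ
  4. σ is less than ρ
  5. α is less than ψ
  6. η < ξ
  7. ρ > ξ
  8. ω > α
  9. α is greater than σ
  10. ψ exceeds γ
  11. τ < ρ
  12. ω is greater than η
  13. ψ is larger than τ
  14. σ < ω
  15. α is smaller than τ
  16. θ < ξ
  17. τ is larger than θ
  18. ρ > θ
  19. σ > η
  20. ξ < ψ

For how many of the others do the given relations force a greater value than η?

7

From η the given relations immediately reach σ, ξ, ω.
From those, α, ρ, ψ — 6 in total.
From those, τ — 7 in total.
No other element is forced above η by the given relations, so the count is 7.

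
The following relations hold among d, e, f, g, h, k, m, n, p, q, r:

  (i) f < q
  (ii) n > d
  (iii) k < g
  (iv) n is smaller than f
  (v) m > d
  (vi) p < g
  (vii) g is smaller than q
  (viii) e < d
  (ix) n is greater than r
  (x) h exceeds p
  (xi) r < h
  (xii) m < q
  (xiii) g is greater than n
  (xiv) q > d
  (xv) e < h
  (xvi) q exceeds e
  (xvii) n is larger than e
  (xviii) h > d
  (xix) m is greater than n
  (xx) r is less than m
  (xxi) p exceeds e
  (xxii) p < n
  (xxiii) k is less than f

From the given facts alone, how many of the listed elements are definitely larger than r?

Directly above r: n, m, h.
One step further: g, f, q (6 so far).
Nothing else is reachable above r; 6 in all.

6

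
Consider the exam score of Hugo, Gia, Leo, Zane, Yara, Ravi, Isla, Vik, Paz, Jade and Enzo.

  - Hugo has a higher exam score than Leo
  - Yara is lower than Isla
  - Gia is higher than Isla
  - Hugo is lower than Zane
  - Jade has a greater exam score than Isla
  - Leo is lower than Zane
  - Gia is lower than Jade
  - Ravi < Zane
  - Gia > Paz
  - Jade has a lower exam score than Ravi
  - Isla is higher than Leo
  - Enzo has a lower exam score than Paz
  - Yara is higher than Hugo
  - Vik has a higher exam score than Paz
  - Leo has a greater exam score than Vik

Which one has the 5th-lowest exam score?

Hugo

The consecutive relations fix a unique order: Enzo < Paz < Vik < Leo < Hugo < Yara < Isla < Gia < Jade < Ravi < Zane.
Counting 5 from the smallest end gives Hugo.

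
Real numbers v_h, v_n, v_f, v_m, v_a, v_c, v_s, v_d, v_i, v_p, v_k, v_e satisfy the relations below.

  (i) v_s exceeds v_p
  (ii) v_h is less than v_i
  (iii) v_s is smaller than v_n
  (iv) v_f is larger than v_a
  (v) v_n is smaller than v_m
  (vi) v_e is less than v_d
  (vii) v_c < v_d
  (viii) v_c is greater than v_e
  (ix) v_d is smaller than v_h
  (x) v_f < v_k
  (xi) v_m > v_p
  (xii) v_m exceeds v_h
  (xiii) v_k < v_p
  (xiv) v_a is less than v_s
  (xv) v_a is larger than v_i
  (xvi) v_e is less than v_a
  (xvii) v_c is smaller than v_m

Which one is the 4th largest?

v_p

The consecutive relations fix a unique order: v_e < v_c < v_d < v_h < v_i < v_a < v_f < v_k < v_p < v_s < v_n < v_m.
The 4th largest is v_p.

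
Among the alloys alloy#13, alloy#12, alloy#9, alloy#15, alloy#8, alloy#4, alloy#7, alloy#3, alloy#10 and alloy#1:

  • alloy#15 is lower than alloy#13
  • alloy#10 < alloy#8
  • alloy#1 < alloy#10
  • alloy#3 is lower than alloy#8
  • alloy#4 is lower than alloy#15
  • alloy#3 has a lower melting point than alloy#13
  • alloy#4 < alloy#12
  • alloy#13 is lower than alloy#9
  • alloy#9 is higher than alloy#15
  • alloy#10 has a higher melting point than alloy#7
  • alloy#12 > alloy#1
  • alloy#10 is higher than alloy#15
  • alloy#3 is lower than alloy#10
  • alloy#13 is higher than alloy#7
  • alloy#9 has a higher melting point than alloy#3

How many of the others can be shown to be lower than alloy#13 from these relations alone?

The elements the relations force below alloy#13 are alloy#4, alloy#7, alloy#15, alloy#3 — no chain reaches any other.
That is 4.

4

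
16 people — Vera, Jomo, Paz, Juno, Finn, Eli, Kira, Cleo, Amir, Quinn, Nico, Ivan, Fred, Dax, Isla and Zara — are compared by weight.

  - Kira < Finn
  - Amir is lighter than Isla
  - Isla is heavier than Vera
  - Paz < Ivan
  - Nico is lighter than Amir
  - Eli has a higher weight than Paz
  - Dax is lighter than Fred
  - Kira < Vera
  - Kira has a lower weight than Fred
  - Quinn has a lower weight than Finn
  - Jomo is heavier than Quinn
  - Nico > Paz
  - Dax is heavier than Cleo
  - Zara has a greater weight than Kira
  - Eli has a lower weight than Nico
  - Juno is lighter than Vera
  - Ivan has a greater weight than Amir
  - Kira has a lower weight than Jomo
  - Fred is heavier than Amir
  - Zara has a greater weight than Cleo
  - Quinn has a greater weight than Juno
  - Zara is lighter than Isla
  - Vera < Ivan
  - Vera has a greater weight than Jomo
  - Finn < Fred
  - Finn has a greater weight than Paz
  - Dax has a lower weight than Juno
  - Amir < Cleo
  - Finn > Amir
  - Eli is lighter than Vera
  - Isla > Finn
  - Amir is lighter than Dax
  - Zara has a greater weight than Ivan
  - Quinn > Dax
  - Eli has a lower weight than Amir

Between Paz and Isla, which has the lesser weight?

Chaining the given relations: Paz < Eli < Nico < Amir < Cleo < Dax < Quinn < Jomo < Vera < Ivan < Zara < Isla.
So Paz < Isla; Paz is the lighter of the two.

Paz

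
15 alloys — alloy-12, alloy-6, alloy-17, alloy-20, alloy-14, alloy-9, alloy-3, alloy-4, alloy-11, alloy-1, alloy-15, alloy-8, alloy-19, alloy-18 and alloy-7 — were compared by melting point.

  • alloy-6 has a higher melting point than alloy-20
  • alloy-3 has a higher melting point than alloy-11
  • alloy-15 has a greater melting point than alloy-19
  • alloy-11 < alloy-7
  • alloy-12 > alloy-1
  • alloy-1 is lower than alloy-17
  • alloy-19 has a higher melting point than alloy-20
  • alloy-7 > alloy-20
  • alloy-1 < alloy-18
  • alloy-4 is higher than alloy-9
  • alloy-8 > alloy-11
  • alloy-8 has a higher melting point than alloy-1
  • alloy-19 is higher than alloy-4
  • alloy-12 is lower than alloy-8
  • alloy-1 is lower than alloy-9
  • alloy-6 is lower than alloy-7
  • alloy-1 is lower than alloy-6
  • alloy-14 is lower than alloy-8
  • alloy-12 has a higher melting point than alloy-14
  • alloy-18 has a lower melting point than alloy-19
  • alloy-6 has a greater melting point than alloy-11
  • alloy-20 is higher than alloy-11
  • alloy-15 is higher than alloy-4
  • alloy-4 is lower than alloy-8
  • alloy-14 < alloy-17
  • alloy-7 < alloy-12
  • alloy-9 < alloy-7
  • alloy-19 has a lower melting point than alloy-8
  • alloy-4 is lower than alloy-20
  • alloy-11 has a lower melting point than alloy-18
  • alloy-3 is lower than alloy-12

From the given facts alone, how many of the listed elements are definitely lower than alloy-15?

Directly below alloy-15: alloy-4, alloy-19.
One step further: alloy-9, alloy-20, alloy-18 (5 so far).
One step further: alloy-11, alloy-1 (7 so far).
Nothing else is reachable below alloy-15; 7 in all.

7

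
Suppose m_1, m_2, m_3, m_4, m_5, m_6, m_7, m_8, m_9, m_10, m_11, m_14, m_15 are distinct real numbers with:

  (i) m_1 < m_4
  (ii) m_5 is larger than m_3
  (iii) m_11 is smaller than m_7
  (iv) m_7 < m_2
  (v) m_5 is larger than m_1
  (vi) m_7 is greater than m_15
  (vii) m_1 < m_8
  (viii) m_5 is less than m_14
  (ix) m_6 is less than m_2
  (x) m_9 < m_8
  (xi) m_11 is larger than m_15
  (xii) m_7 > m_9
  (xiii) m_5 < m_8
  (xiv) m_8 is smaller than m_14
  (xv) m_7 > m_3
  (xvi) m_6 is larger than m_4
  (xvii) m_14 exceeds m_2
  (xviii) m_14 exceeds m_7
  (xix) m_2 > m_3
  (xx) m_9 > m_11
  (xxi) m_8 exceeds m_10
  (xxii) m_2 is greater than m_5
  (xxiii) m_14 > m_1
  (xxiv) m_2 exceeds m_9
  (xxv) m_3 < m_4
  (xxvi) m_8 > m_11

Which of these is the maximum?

Chaining downward from m_14: directly below it, m_1, m_5, m_8, m_7, m_2; then m_3, m_15, m_11, m_6, m_10, m_9; then m_4.
That covers every other element, and nothing is given above m_14, so m_14 is the maximum.

m_14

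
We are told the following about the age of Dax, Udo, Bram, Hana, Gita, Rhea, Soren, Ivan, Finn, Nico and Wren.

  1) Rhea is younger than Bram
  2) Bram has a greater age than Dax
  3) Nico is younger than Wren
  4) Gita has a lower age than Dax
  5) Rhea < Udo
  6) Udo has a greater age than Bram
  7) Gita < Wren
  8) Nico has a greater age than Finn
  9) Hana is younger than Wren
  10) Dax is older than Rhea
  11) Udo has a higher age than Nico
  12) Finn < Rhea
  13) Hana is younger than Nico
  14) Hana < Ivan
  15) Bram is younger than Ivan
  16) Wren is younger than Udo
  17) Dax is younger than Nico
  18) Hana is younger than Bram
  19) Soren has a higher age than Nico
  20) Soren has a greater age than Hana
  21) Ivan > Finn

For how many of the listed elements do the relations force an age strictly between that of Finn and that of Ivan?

3

The relations place Finn below Ivan. An element lies strictly between them when it is forced above Finn and also forced below Ivan.
Above Finn: {Rhea, Dax, Bram, Nico, Wren, Udo, Soren}. Below Ivan: {Gita, Hana, Rhea, Dax, Bram}.
Intersection: {Rhea, Dax, Bram} — 3.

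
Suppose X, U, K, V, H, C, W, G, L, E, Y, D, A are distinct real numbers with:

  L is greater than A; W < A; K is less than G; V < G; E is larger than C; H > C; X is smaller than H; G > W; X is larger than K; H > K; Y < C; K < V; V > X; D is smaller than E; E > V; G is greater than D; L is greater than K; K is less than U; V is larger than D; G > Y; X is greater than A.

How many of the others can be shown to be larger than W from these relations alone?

7

The elements the relations force above W are A, X, H, V, E, L, G — no chain reaches any other.
That is 7.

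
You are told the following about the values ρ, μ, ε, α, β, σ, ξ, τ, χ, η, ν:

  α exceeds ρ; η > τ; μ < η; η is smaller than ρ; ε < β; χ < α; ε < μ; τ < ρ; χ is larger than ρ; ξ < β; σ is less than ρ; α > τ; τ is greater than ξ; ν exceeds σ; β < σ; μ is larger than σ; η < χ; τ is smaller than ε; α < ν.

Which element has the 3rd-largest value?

Chaining the given pairs: ξ < τ < ε < β < σ < μ < η < ρ < χ < α < ν.
Counting 3 from the largest end gives χ.

χ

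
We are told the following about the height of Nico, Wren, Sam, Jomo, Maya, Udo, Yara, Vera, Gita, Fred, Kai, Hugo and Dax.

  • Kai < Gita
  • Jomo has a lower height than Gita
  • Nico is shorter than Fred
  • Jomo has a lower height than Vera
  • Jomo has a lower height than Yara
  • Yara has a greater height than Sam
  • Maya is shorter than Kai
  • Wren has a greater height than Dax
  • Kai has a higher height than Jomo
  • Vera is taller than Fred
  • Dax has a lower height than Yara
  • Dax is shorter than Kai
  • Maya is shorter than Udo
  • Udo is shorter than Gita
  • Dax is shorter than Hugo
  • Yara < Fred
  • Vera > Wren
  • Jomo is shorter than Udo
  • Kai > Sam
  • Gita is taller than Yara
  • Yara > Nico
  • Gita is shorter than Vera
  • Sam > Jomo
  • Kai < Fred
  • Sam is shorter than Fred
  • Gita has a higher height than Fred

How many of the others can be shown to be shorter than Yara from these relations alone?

4

The elements the relations force below Yara are Nico, Jomo, Sam, Dax — no chain reaches any other.
That is 4.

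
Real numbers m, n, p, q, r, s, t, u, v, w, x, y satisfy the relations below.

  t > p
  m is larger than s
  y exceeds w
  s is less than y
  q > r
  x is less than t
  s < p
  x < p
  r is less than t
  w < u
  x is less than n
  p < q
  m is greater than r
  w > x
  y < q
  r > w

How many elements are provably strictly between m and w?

The relations place w below m. An element lies strictly between them when it is forced above w and also forced below m.
Above w: {r, t, u, y, q}. Below m: {x, s, r}.
Intersection: {r} — 1.

1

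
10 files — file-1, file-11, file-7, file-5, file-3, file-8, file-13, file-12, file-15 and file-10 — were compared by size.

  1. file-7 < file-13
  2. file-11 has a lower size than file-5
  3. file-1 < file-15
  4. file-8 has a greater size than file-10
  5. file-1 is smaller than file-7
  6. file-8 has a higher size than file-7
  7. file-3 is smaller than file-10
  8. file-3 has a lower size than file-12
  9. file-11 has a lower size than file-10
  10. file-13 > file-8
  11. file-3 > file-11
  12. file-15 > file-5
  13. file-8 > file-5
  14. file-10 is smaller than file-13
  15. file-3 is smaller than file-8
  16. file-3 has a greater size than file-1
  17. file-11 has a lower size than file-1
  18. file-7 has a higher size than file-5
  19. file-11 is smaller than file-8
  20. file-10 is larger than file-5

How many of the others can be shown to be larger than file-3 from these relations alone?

Directly above file-3: file-10, file-8, file-12.
One step further: file-13 (4 so far).
No other element is forced above file-3 by the given relations, so the count is 4.

4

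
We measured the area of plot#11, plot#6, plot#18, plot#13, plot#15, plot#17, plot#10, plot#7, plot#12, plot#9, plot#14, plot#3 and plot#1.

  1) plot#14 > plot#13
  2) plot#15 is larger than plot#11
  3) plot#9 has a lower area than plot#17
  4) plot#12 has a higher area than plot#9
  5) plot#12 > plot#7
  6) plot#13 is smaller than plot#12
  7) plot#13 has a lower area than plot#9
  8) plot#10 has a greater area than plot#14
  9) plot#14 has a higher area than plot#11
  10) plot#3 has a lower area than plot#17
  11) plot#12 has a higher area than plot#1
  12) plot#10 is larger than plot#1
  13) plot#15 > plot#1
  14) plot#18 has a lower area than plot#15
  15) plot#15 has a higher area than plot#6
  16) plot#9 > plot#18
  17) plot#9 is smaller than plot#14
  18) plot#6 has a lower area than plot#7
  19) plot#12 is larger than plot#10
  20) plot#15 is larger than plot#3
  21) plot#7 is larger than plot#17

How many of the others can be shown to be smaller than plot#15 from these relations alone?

The elements the relations force below plot#15 are plot#3, plot#1, plot#18, plot#6, plot#11 — no chain reaches any other.
That is 5.

5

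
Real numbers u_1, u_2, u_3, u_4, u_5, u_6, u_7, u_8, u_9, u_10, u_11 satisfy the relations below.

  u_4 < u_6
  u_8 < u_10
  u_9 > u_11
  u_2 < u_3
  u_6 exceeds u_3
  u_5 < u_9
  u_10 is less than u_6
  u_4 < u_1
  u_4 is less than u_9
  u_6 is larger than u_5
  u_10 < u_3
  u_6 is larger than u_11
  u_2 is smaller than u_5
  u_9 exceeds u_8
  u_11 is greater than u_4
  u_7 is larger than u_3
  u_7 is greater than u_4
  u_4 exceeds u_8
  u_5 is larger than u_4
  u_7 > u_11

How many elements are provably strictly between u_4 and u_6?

The relations place u_4 below u_6. An element lies strictly between them when it is forced above u_4 and also forced below u_6.
Above u_4: {u_1, u_11, u_5, u_7, u_9}. Below u_6: {u_8, u_10, u_2, u_11, u_3, u_5}.
Intersection: {u_11, u_5} — 2.

2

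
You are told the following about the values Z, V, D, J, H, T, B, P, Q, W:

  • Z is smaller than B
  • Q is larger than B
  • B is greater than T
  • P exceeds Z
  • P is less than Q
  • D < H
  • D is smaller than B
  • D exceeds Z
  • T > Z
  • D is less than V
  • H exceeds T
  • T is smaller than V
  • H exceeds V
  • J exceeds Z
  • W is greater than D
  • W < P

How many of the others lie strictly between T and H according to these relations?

1

Chaining upward from T reaches: V, B, Q.
Chaining downward from H reaches: Z, D, V.
Strictly between T and H are those in both lists: V — 1 element.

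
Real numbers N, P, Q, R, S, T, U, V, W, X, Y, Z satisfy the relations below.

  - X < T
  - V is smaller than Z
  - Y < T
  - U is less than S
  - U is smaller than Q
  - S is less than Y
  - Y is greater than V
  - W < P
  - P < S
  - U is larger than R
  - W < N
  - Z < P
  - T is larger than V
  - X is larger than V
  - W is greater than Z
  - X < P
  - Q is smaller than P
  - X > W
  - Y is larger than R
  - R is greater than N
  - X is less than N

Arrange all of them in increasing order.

The consecutive links are each given: V < Z; Z < W; W < X; X < N; N < R; R < U; U < Q; Q < P; P < S; S < Y; Y < T.

V < Z < W < X < N < R < U < Q < P < S < Y < T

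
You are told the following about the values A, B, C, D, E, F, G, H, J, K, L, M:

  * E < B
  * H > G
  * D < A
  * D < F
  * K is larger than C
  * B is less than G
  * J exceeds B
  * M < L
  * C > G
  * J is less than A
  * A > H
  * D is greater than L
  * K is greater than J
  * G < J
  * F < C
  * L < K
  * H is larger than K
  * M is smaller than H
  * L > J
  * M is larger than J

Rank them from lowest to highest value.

Nothing is placed below E, so it is least; from there E < B; B < G; G < J; J < M; M < L; L < D; D < F; F < C; C < K; K < H; H < A, each given directly.

E < B < G < J < M < L < D < F < C < K < H < A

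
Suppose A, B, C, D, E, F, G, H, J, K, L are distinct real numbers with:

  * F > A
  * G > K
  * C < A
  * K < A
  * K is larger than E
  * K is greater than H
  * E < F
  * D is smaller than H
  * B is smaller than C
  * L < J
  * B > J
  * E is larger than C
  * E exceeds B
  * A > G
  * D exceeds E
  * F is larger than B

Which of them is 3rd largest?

Chaining the given pairs: L < J < B < C < E < D < H < K < G < A < F.
Counting 3 from the largest end gives G.

G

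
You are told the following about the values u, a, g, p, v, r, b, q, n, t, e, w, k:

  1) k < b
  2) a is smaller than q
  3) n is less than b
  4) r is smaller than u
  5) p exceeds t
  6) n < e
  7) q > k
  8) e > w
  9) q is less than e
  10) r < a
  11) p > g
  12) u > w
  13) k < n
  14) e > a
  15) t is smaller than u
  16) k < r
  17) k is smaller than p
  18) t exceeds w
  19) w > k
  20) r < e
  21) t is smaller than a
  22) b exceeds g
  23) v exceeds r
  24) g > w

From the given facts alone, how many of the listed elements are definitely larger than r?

The elements the relations force above r are u, a, v, q, e — no chain reaches any other.
That is 5.

5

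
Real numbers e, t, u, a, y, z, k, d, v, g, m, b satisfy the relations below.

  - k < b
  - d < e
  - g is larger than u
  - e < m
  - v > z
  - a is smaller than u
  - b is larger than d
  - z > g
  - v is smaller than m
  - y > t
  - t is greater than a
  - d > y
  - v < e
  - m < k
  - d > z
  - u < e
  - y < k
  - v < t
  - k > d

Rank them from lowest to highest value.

Nothing is placed below a, so it is least; from there a < u; u < g; g < z; z < v; v < t; t < y; y < d; d < e; e < m; m < k; k < b, each given directly.

a < u < g < z < v < t < y < d < e < m < k < b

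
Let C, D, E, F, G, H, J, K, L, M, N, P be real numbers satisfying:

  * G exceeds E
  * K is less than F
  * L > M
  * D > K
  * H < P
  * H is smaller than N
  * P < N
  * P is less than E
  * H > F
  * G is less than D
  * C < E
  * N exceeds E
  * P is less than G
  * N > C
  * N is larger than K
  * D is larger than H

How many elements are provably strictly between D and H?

3

The relations place H below D. An element lies strictly between them when it is forced above H and also forced below D.
Above H: {P, E, G, N}. Below D: {K, F, P, C, E, G}.
Intersection: {P, E, G} — 3.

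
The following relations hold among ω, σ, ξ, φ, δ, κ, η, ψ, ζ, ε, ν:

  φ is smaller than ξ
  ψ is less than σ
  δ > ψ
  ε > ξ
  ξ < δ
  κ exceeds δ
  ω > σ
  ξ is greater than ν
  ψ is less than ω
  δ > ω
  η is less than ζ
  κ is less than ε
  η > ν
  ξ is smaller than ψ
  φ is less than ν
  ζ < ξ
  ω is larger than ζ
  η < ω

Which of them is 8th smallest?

The consecutive relations fix a unique order: φ < ν < η < ζ < ξ < ψ < σ < ω < δ < κ < ε.
Counting 8 from the smallest end gives ω.

ω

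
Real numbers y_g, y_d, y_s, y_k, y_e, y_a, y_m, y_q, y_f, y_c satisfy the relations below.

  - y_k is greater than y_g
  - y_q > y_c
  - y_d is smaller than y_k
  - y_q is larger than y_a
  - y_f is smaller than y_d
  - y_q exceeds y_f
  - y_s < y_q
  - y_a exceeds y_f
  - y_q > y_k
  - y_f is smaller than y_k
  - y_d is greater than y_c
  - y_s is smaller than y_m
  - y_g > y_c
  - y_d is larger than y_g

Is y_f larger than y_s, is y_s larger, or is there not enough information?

undetermined

Following every chain through y_f: above y_f we get y_d, y_a, y_k, y_q.
y_s is not reached, and no chain runs the other way from y_s to y_f.
So the given relations leave the order of y_f and y_s undetermined.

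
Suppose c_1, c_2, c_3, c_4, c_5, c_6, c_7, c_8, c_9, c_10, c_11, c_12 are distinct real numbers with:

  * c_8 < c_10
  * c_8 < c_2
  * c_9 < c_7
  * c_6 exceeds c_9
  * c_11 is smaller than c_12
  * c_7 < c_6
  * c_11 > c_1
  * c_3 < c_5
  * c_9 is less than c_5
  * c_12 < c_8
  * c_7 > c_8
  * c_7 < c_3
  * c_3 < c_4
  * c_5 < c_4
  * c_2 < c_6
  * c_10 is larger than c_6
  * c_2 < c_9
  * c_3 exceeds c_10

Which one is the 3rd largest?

c_3

Chaining the given pairs: c_1 < c_11 < c_12 < c_8 < c_2 < c_9 < c_7 < c_6 < c_10 < c_3 < c_5 < c_4.
Counting 3 from the largest end gives c_3.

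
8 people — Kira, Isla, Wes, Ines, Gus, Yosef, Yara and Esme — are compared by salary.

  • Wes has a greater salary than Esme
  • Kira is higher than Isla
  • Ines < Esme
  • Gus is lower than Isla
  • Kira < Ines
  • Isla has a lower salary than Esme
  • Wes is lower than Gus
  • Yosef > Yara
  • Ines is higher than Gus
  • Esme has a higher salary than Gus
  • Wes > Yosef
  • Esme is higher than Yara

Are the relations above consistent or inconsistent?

We have Esme < Wes stated directly, yet also Wes < Gus < Isla < Kira < Ines < Esme by chaining the others — so Wes < Esme. Contradiction.

inconsistent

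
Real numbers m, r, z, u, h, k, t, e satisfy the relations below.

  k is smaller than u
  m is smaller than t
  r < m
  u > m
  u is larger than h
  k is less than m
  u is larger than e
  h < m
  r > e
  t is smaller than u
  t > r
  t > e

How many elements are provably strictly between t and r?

The relations place r below t. An element lies strictly between them when it is forced above r and also forced below t.
Above r: {m, u}. Below t: {e, k, h, m}.
Intersection: {m} — 1.

1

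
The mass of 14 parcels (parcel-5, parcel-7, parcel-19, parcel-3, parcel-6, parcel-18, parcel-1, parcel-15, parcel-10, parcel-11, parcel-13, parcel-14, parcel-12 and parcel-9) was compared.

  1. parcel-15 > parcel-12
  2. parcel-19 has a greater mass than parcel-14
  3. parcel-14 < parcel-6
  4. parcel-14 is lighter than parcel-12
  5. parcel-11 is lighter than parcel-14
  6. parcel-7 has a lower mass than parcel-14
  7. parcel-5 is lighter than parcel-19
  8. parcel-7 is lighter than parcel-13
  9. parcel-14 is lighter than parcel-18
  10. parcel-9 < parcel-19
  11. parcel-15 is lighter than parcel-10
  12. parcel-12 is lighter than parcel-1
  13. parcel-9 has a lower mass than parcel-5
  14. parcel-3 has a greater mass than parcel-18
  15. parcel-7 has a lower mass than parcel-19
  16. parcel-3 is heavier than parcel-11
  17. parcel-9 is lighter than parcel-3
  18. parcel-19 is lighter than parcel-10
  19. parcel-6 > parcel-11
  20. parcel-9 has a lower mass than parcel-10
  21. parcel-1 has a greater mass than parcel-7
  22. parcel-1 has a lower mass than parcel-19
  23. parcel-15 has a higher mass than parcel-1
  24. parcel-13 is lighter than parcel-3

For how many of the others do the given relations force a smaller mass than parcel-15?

From parcel-15 the given relations immediately reach parcel-12, parcel-1.
From those, parcel-7, parcel-14 — 4 in total.
From those, parcel-11 — 5 in total.
No other element is forced below parcel-15 by the given relations, so the count is 5.

5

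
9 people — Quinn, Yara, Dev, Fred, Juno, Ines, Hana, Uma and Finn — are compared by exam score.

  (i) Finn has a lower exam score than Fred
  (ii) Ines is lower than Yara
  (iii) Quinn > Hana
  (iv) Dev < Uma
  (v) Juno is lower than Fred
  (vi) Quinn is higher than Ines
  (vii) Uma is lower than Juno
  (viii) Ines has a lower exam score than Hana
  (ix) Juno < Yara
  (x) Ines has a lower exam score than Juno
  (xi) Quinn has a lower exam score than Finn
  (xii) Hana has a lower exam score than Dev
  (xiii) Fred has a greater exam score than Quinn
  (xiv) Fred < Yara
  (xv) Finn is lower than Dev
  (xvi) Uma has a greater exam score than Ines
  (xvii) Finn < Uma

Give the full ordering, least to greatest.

The consecutive links are each given: Ines < Hana; Hana < Quinn; Quinn < Finn; Finn < Dev; Dev < Uma; Uma < Juno; Juno < Fred; Fred < Yara.

Ines < Hana < Quinn < Finn < Dev < Uma < Juno < Fred < Yara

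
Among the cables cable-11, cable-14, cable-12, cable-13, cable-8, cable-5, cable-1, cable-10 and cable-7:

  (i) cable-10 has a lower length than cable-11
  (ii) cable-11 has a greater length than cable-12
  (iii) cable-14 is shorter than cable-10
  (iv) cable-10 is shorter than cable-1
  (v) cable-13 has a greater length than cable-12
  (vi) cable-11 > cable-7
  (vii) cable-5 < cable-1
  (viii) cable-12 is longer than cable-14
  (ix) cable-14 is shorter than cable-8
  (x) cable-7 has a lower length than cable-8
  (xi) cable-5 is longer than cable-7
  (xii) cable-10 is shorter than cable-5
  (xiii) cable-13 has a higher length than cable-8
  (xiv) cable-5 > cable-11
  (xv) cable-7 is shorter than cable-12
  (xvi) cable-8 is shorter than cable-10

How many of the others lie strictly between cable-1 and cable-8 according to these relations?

Chaining upward from cable-8 reaches: cable-13, cable-10, cable-11, cable-5.
Chaining downward from cable-1 reaches: cable-14, cable-7, cable-12, cable-10, cable-11, cable-5.
Strictly between cable-8 and cable-1 are those in both lists: cable-10, cable-11, cable-5 — 3 elements.

3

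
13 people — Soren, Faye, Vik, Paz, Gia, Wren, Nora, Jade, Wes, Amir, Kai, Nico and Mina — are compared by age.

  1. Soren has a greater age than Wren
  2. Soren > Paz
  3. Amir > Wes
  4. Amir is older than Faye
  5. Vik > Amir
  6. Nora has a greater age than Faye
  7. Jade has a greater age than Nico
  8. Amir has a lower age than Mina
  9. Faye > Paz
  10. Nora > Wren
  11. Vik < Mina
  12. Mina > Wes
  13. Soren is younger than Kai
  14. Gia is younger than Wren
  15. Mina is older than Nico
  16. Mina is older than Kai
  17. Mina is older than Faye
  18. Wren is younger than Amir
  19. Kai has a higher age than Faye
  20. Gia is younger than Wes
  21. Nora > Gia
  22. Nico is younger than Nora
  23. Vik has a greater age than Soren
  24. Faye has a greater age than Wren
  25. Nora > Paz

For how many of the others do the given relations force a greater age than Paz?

From Paz the given relations immediately reach Faye, Soren, Nora.
From those, Amir, Kai, Vik, Mina — 7 in total.
Nothing else is reachable above Paz; 7 in all.

7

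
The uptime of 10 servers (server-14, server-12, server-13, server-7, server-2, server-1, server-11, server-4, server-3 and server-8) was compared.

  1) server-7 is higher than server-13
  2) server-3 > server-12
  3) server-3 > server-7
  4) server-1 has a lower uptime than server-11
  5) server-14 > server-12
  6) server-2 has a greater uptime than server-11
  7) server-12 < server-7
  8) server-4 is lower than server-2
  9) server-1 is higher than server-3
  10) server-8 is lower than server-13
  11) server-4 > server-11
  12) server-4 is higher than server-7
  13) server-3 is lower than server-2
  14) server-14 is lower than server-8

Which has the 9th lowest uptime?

Piecing the relations together gives one ordering: server-12 < server-14 < server-8 < server-13 < server-7 < server-3 < server-1 < server-11 < server-4 < server-2.
Counting 9 from the smallest end gives server-4.

server-4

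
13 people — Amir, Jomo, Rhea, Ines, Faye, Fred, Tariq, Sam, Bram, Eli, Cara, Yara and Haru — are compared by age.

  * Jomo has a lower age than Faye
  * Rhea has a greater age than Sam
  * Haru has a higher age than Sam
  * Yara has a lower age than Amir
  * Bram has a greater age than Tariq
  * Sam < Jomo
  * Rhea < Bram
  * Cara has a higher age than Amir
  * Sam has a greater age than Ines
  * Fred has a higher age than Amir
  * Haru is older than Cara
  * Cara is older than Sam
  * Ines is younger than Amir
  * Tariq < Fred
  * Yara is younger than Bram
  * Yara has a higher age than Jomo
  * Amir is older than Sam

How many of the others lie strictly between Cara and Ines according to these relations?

4

Chaining upward from Ines reaches: Sam, Jomo, Yara, Amir, Rhea, Fred, Haru, Faye, Bram.
Chaining downward from Cara reaches: Sam, Jomo, Yara, Amir.
Strictly between Ines and Cara are those in both lists: Sam, Jomo, Yara, Amir — 4 elements.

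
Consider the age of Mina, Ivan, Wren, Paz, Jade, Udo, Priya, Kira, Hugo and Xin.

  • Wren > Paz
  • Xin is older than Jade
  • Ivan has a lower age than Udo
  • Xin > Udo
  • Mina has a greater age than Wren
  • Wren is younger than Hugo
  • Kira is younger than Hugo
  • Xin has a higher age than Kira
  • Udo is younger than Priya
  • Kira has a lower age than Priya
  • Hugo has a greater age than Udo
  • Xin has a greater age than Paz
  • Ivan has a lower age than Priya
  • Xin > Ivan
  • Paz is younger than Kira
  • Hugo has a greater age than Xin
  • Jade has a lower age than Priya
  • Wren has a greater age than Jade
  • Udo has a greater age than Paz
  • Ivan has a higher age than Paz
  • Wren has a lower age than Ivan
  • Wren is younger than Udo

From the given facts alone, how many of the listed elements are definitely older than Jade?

Directly above Jade: Wren, Priya, Xin.
One step further: Ivan, Mina, Udo, Hugo (7 so far).
Nothing else is reachable above Jade; 7 in all.

7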